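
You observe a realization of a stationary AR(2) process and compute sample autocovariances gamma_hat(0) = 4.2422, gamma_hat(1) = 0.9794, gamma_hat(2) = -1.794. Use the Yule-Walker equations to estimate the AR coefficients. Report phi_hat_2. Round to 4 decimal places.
\hat\phi_{2} = -0.5030

The Yule-Walker equations for an AR(p) process read, in matrix form,
  Gamma_p phi = r_p,   with   (Gamma_p)_{ij} = gamma(|i - j|),
                       (r_p)_i = gamma(i),   i,j = 1..p.
Substitute the sample gammas (Toeplitz matrix and right-hand side of size 2):
  Gamma_p = [[4.2422, 0.9794], [0.9794, 4.2422]]
  r_p     = [0.9794, -1.794]
Written out:
  4.2422 phi_1 + 0.9794 phi_2 = 0.9794
  0.9794 phi_1 + 4.2422 phi_2 = -1.794
Solve by Cramer's rule:
  det = gamma(0)^2 - gamma(1)^2 = (4.2422)^2 - (0.9794)^2 = 17.99626084 - 0.95922436 = 17.03703648
  phi_hat_1 = [gamma(1) gamma(0) - gamma(1) gamma(2)] / det = [(0.9794)(4.2422) - (0.9794)(-1.794)] / 17.03703648 = 5.91185428 / 17.03703648 = 0.347
  phi_hat_2 = [gamma(0) gamma(2) - gamma(1)^2] / det = [(4.2422)(-1.794) - (0.9794)^2] / 17.03703648 = -8.56973116 / 17.03703648 = -0.503
So phi_hat = [0.3470, -0.5030].
Therefore phi_hat_2 = -0.5030.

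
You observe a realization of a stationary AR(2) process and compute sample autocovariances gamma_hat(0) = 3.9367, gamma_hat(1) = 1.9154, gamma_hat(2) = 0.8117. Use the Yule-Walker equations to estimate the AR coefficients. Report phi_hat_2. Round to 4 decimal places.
\hat\phi_{2} = -0.0400

The Yule-Walker equations for an AR(p) process read, in matrix form,
  Gamma_p phi = r_p,   with   (Gamma_p)_{ij} = gamma(|i - j|),
                       (r_p)_i = gamma(i),   i,j = 1..p.
Substitute the sample gammas (Toeplitz matrix and right-hand side of size 2):
  Gamma_p = [[3.9367, 1.9154], [1.9154, 3.9367]]
  r_p     = [1.9154, 0.8117]
Written out:
  3.9367 phi_1 + 1.9154 phi_2 = 1.9154
  1.9154 phi_1 + 3.9367 phi_2 = 0.8117
Solve by Cramer's rule:
  det = gamma(0)^2 - gamma(1)^2 = (3.9367)^2 - (1.9154)^2 = 15.49760689 - 3.66875716 = 11.82884973
  phi_hat_1 = [gamma(1) gamma(0) - gamma(1) gamma(2)] / det = [(1.9154)(3.9367) - (1.9154)(0.8117)] / 11.82884973 = 5.985625 / 11.82884973 = 0.506
  phi_hat_2 = [gamma(0) gamma(2) - gamma(1)^2] / det = [(3.9367)(0.8117) - (1.9154)^2] / 11.82884973 = -0.47333777 / 11.82884973 = -0.04
So phi_hat = [0.5060, -0.0400].
Therefore phi_hat_2 = -0.0400.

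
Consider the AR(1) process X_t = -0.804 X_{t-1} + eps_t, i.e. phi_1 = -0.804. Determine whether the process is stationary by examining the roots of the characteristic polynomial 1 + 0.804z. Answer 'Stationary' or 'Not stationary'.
\text{Stationary}

The AR(p) characteristic polynomial is P(z) = 1 + 0.804z.
Stationarity requires all roots to lie outside the unit circle, i.e. |z| > 1 for every root.
This is linear in z: 1 + (0.804) z = 0  =>  z = -1/(0.804) = -1.243781,  |z| = 1.243781.
Moduli of all roots: 1.2438.
All moduli strictly greater than 1? Yes.
Verdict: Stationary.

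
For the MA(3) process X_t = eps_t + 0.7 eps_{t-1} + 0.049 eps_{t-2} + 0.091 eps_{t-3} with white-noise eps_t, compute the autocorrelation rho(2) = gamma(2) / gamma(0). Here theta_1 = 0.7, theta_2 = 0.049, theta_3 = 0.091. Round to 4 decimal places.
\rho(2) = 0.0751

For an MA(q) process with theta_0 = 1, the autocovariance is
  gamma(k) = sigma^2 * sum_{i=0..q-k} theta_i * theta_{i+k},
and rho(k) = gamma(k) / gamma(0). Sigma^2 cancels.
  numerator   = (1)*(0.049) + (0.7)*(0.091) = 0.1127.
  denominator = (1)^2 + (0.7)^2 + (0.049)^2 + (0.091)^2 = 1.500682.
  rho(2) = 0.1127 / 1.500682 = 0.0751.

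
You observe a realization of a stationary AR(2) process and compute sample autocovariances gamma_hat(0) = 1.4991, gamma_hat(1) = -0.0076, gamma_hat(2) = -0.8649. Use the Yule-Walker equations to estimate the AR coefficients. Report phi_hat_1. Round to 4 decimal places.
\hat\phi_{1} = -0.0080

The Yule-Walker equations for an AR(p) process read, in matrix form,
  Gamma_p phi = r_p,   with   (Gamma_p)_{ij} = gamma(|i - j|),
                       (r_p)_i = gamma(i),   i,j = 1..p.
Substitute the sample gammas (Toeplitz matrix and right-hand side of size 2):
  Gamma_p = [[1.4991, -0.0076], [-0.0076, 1.4991]]
  r_p     = [-0.0076, -0.8649]
Written out:
  1.4991 phi_1 - 0.0076 phi_2 = -0.0076
  -0.0076 phi_1 + 1.4991 phi_2 = -0.8649
Solve by Cramer's rule:
  det = gamma(0)^2 - gamma(1)^2 = (1.4991)^2 - (-0.0076)^2 = 2.24730081 - 0.00005776 = 2.24724305
  phi_hat_1 = [gamma(1) gamma(0) - gamma(1) gamma(2)] / det = [(-0.0076)(1.4991) - (-0.0076)(-0.8649)] / 2.24724305 = -0.0179664 / 2.24724305 = -0.008
  phi_hat_2 = [gamma(0) gamma(2) - gamma(1)^2] / det = [(1.4991)(-0.8649) - (-0.0076)^2] / 2.24724305 = -1.29662935 / 2.24724305 = -0.577
So phi_hat = [-0.0080, -0.5770].
Therefore phi_hat_1 = -0.0080.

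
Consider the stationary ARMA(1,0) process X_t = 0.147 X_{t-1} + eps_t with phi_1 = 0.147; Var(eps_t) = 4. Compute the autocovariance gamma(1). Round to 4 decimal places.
\gamma(1) = 0.6010

Multiply the model equation by X_{t-k} and take expectations. With theta_0 = psi_0 = 1 and psi_j the MA(infinity) weights, this gives
  gamma(k) - sum_i phi_i gamma(k-i) = c_k,
  c_k = sigma^2 * sum_{j=k..q} theta_j psi_{j-k}   (c_k = 0 for k > q),
using gamma(-m) = gamma(m).
Pure AR (q = 0): c_0 = sigma^2 = 4, c_k = 0 for k >= 1.
Equations for k = 0 and k = 1 (AR order 1):
  gamma(0) = phi_1 gamma(1) + c_0
  gamma(1) = phi_1 gamma(0) + c_1
Substituting the second into the first: gamma(0) (1 - phi_1^2) = c_0 + phi_1 c_1, so
  gamma(0) = c_0 / (1 - phi_1^2) = 4 / (1 - (0.147)^2) = 4 / 0.978391 = 4.088345.
  gamma(1) = phi_1 gamma(0) = (0.147)(4.088345) = 0.600987.
Therefore gamma(1) = 0.6010 (to 4 decimal places).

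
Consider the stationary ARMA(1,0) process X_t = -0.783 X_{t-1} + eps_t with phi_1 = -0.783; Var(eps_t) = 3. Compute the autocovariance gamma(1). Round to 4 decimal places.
\gamma(1) = -6.0712

Multiply the model equation by X_{t-k} and take expectations. With theta_0 = psi_0 = 1 and psi_j the MA(infinity) weights, this gives
  gamma(k) - sum_i phi_i gamma(k-i) = c_k,
  c_k = sigma^2 * sum_{j=k..q} theta_j psi_{j-k}   (c_k = 0 for k > q),
using gamma(-m) = gamma(m).
Pure AR (q = 0): c_0 = sigma^2 = 3, c_k = 0 for k >= 1.
Equations for k = 0 and k = 1 (AR order 1):
  gamma(0) = phi_1 gamma(1) + c_0
  gamma(1) = phi_1 gamma(0) + c_1
Substituting the second into the first: gamma(0) (1 - phi_1^2) = c_0 + phi_1 c_1, so
  gamma(0) = c_0 / (1 - phi_1^2) = 3 / (1 - (-0.783)^2) = 3 / 0.386911 = 7.753721.
  gamma(1) = phi_1 gamma(0) = (-0.783)(7.753721) = -6.071164.
Therefore gamma(1) = -6.0712 (to 4 decimal places).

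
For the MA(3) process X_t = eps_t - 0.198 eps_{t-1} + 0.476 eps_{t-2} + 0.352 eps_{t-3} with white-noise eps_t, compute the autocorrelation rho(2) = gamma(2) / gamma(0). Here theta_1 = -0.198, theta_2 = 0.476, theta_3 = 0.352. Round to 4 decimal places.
\rho(2) = 0.2924

For an MA(q) process with theta_0 = 1, the autocovariance is
  gamma(k) = sigma^2 * sum_{i=0..q-k} theta_i * theta_{i+k},
and rho(k) = gamma(k) / gamma(0). Sigma^2 cancels.
  numerator   = (1)*(0.476) + (-0.198)*(0.352) = 0.406304.
  denominator = (1)^2 + (-0.198)^2 + (0.476)^2 + (0.352)^2 = 1.389684.
  rho(2) = 0.406304 / 1.389684 = 0.2924.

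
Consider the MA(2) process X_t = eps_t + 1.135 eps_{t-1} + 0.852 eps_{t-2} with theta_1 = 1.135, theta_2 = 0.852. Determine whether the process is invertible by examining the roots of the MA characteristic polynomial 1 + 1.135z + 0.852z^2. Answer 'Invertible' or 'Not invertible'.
\text{Invertible}

The MA(q) characteristic polynomial is P(z) = 1 + 1.135z + 0.852z^2.
Invertibility requires all roots to lie outside the unit circle, i.e. |z| > 1 for every root.
Set 1 + (1.135) z + (0.852) z^2 = 0, i.e. a z^2 + b z + c = 0 with a = 0.852, b = 1.135, c = 1.
Discriminant D = b^2 - 4ac = (1.135)^2 - 4*(0.852)*1 = 1.288225 - (3.408) = -2.119775.
D < 0, so the roots are the complex-conjugate pair z = (-b +/- i sqrt(-D)) / (2a) = -0.6661 +/- 0.8544i.
For a conjugate pair |z|^2 = z * conj(z) = (product of roots) = c/a = 1/(0.852) = 1.173709, so |z| = sqrt(1.173709) = 1.0834 for both roots.
Moduli of all roots: 1.0834, 1.0834.
All moduli strictly greater than 1? Yes.
Verdict: Invertible.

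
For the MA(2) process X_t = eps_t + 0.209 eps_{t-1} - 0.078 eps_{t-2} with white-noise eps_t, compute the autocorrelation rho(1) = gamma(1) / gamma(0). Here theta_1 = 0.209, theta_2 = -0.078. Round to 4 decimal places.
\rho(1) = 0.1836

For an MA(q) process with theta_0 = 1, the autocovariance is
  gamma(k) = sigma^2 * sum_{i=0..q-k} theta_i * theta_{i+k},
and rho(k) = gamma(k) / gamma(0). Sigma^2 cancels.
  numerator   = (1)*(0.209) + (0.209)*(-0.078) = 0.192698.
  denominator = (1)^2 + (0.209)^2 + (-0.078)^2 = 1.049765.
  rho(1) = 0.192698 / 1.049765 = 0.1836.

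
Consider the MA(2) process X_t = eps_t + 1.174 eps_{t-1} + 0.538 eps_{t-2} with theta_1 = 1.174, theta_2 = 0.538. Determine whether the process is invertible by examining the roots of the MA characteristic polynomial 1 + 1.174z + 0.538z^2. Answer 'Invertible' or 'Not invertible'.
\text{Invertible}

The MA(q) characteristic polynomial is P(z) = 1 + 1.174z + 0.538z^2.
Invertibility requires all roots to lie outside the unit circle, i.e. |z| > 1 for every root.
Set 1 + (1.174) z + (0.538) z^2 = 0, i.e. a z^2 + b z + c = 0 with a = 0.538, b = 1.174, c = 1.
Discriminant D = b^2 - 4ac = (1.174)^2 - 4*(0.538)*1 = 1.378276 - (2.152) = -0.773724.
D < 0, so the roots are the complex-conjugate pair z = (-b +/- i sqrt(-D)) / (2a) = -1.0911 +/- 0.8175i.
For a conjugate pair |z|^2 = z * conj(z) = (product of roots) = c/a = 1/(0.538) = 1.858736, so |z| = sqrt(1.858736) = 1.3634 for both roots.
Moduli of all roots: 1.3634, 1.3634.
All moduli strictly greater than 1? Yes.
Verdict: Invertible.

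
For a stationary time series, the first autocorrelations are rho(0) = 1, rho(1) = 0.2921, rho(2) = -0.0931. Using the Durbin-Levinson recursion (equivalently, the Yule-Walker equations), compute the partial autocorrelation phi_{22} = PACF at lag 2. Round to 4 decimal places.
\phi_{22} = -0.1951

The PACF at lag k is phi_{kk}, the last component of the solution
to the Yule-Walker system G_k phi = r_k where
  (G_k)_{ij} = rho(|i - j|), (r_k)_i = rho(i), i,j = 1..k.
Equivalently, Durbin-Levinson gives phi_{kk} iteratively:
  phi_{11} = rho(1)
  phi_{kk} = [rho(k) - sum_{j=1..k-1} phi_{k-1,j} rho(k-j)]
            / [1 - sum_{j=1..k-1} phi_{k-1,j} rho(j)],
  phi_{k,j} = phi_{k-1,j} - phi_{kk} phi_{k-1,k-j},  j = 1..k-1.
Step k = 1:
  phi_11 = rho(1) = 0.2921.
Step k = 2:
  phi_22 = [rho(2) - phi_11 rho(1)] / [1 - phi_11 rho(1)] = [-0.0931 - (0.2921)(0.2921)] / [1 - (0.2921)(0.2921)]
         = -0.17842241 / 0.91467759 = -0.1951.
Therefore phi_{22} = -0.1951.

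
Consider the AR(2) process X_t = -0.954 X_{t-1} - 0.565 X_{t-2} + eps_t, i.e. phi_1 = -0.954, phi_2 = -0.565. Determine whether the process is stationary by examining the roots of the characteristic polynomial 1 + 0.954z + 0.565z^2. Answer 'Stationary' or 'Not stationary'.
\text{Stationary}

The AR(p) characteristic polynomial is P(z) = 1 + 0.954z + 0.565z^2.
Stationarity requires all roots to lie outside the unit circle, i.e. |z| > 1 for every root.
Set 1 + (0.954) z + (0.565) z^2 = 0, i.e. a z^2 + b z + c = 0 with a = 0.565, b = 0.954, c = 1.
Discriminant D = b^2 - 4ac = (0.954)^2 - 4*(0.565)*1 = 0.910116 - (2.26) = -1.349884.
D < 0, so the roots are the complex-conjugate pair z = (-b +/- i sqrt(-D)) / (2a) = -0.8442 +/- 1.0282i.
For a conjugate pair |z|^2 = z * conj(z) = (product of roots) = c/a = 1/(0.565) = 1.769912, so |z| = sqrt(1.769912) = 1.3304 for both roots.
Moduli of all roots: 1.3304, 1.3304.
All moduli strictly greater than 1? Yes.
Verdict: Stationary.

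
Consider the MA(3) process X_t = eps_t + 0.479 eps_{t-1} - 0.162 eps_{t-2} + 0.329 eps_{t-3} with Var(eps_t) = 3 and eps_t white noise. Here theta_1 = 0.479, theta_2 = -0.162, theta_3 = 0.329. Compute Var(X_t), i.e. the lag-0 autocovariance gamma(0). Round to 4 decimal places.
\gamma(0) = 4.0918

For an MA(q) process X_t = eps_t + sum_i theta_i eps_{t-i} with
Var(eps_t) = sigma^2, the variance is
  gamma(0) = sigma^2 * (1 + sum_i theta_i^2).
  sum_i theta_i^2 = (0.479)^2 + (-0.162)^2 + (0.329)^2 = 0.229441 + 0.026244 + 0.108241 = 0.363926.
  gamma(0) = 3 * (1 + 0.363926) = 3 * 1.363926 = 4.091778, which rounds to 4.0918.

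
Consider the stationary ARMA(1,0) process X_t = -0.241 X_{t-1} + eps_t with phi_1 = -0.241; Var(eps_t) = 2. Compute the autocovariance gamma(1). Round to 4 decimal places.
\gamma(1) = -0.5117

Multiply the model equation by X_{t-k} and take expectations. With theta_0 = psi_0 = 1 and psi_j the MA(infinity) weights, this gives
  gamma(k) - sum_i phi_i gamma(k-i) = c_k,
  c_k = sigma^2 * sum_{j=k..q} theta_j psi_{j-k}   (c_k = 0 for k > q),
using gamma(-m) = gamma(m).
Pure AR (q = 0): c_0 = sigma^2 = 2, c_k = 0 for k >= 1.
Equations for k = 0 and k = 1 (AR order 1):
  gamma(0) = phi_1 gamma(1) + c_0
  gamma(1) = phi_1 gamma(0) + c_1
Substituting the second into the first: gamma(0) (1 - phi_1^2) = c_0 + phi_1 c_1, so
  gamma(0) = c_0 / (1 - phi_1^2) = 2 / (1 - (-0.241)^2) = 2 / 0.941919 = 2.123325.
  gamma(1) = phi_1 gamma(0) = (-0.241)(2.123325) = -0.511721.
Therefore gamma(1) = -0.5117 (to 4 decimal places).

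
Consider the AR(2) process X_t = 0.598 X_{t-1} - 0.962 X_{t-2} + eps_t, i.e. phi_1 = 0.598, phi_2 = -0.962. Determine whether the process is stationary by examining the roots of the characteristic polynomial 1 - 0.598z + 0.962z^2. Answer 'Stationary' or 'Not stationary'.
\text{Stationary}

The AR(p) characteristic polynomial is P(z) = 1 - 0.598z + 0.962z^2.
Stationarity requires all roots to lie outside the unit circle, i.e. |z| > 1 for every root.
Set 1 + (-0.598) z + (0.962) z^2 = 0, i.e. a z^2 + b z + c = 0 with a = 0.962, b = -0.598, c = 1.
Discriminant D = b^2 - 4ac = (-0.598)^2 - 4*(0.962)*1 = 0.357604 - (3.848) = -3.490396.
D < 0, so the roots are the complex-conjugate pair z = (-b +/- i sqrt(-D)) / (2a) = 0.3108 +/- 0.971i.
For a conjugate pair |z|^2 = z * conj(z) = (product of roots) = c/a = 1/(0.962) = 1.039501, so |z| = sqrt(1.039501) = 1.0196 for both roots.
Moduli of all roots: 1.0196, 1.0196.
All moduli strictly greater than 1? Yes.
Verdict: Stationary.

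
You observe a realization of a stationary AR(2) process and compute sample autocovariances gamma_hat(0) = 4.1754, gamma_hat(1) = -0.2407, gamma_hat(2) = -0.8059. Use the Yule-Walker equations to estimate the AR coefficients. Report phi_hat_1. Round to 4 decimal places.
\hat\phi_{1} = -0.0690

The Yule-Walker equations for an AR(p) process read, in matrix form,
  Gamma_p phi = r_p,   with   (Gamma_p)_{ij} = gamma(|i - j|),
                       (r_p)_i = gamma(i),   i,j = 1..p.
Substitute the sample gammas (Toeplitz matrix and right-hand side of size 2):
  Gamma_p = [[4.1754, -0.2407], [-0.2407, 4.1754]]
  r_p     = [-0.2407, -0.8059]
Written out:
  4.1754 phi_1 - 0.2407 phi_2 = -0.2407
  -0.2407 phi_1 + 4.1754 phi_2 = -0.8059
Solve by Cramer's rule:
  det = gamma(0)^2 - gamma(1)^2 = (4.1754)^2 - (-0.2407)^2 = 17.43396516 - 0.05793649 = 17.37602867
  phi_hat_1 = [gamma(1) gamma(0) - gamma(1) gamma(2)] / det = [(-0.2407)(4.1754) - (-0.2407)(-0.8059)] / 17.37602867 = -1.19899891 / 17.37602867 = -0.069
  phi_hat_2 = [gamma(0) gamma(2) - gamma(1)^2] / det = [(4.1754)(-0.8059) - (-0.2407)^2] / 17.37602867 = -3.42289135 / 17.37602867 = -0.197
So phi_hat = [-0.0690, -0.1970].
Therefore phi_hat_1 = -0.0690.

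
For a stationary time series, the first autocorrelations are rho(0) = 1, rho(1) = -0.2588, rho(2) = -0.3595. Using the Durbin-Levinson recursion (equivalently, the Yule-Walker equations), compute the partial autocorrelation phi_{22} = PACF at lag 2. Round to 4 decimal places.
\phi_{22} = -0.4571

The PACF at lag k is phi_{kk}, the last component of the solution
to the Yule-Walker system G_k phi = r_k where
  (G_k)_{ij} = rho(|i - j|), (r_k)_i = rho(i), i,j = 1..k.
Equivalently, Durbin-Levinson gives phi_{kk} iteratively:
  phi_{11} = rho(1)
  phi_{kk} = [rho(k) - sum_{j=1..k-1} phi_{k-1,j} rho(k-j)]
            / [1 - sum_{j=1..k-1} phi_{k-1,j} rho(j)],
  phi_{k,j} = phi_{k-1,j} - phi_{kk} phi_{k-1,k-j},  j = 1..k-1.
Step k = 1:
  phi_11 = rho(1) = -0.2588.
Step k = 2:
  phi_22 = [rho(2) - phi_11 rho(1)] / [1 - phi_11 rho(1)] = [-0.3595 - (-0.2588)(-0.2588)] / [1 - (-0.2588)(-0.2588)]
         = -0.42647744 / 0.93302256 = -0.4571.
Therefore phi_{22} = -0.4571.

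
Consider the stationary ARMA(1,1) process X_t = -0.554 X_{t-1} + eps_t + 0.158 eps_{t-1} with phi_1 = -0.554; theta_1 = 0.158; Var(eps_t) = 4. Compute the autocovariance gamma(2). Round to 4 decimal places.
\gamma(2) = 1.1553

Multiply the model equation by X_{t-k} and take expectations. With theta_0 = psi_0 = 1 and psi_j the MA(infinity) weights, this gives
  gamma(k) - sum_i phi_i gamma(k-i) = c_k,
  c_k = sigma^2 * sum_{j=k..q} theta_j psi_{j-k}   (c_k = 0 for k > q),
using gamma(-m) = gamma(m).
psi-weights needed (psi_j = theta_j + sum_i phi_i psi_{j-i}):
  psi_1 = theta_1 + phi_1 = 0.158 + (-0.554) = -0.396
Right-hand sides:
  c_0 = sigma^2 (1 + theta_1 psi_1) = 4 * (1 + (0.158)(-0.396)) = 4 * 0.937432 = 3.749728
  c_1 = sigma^2 theta_1 = 4 * (0.158) = 0.632
  c_2 = 0
Equations for k = 0 and k = 1 (AR order 1):
  gamma(0) = phi_1 gamma(1) + c_0
  gamma(1) = phi_1 gamma(0) + c_1
Substituting the second into the first: gamma(0) (1 - phi_1^2) = c_0 + phi_1 c_1, so
  gamma(0) = (c_0 + phi_1 c_1) / (1 - phi_1^2) = (3.749728 + (-0.554)(0.632)) / (1 - (-0.554)^2) = 3.3996 / 0.693084 = 4.905033.
  gamma(1) = phi_1 gamma(0) + c_1 = (-0.554)(4.905033) + (0.632) = -2.085388.
For k = 2 (> q): gamma(2) = phi_1 gamma(1) = (-0.554)(-2.085388) = 1.155305.
Therefore gamma(2) = 1.1553 (to 4 decimal places).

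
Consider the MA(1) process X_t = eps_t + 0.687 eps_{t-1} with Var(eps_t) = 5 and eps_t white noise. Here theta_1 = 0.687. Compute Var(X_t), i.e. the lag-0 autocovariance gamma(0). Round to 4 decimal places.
\gamma(0) = 7.3598

For an MA(q) process X_t = eps_t + sum_i theta_i eps_{t-i} with
Var(eps_t) = sigma^2, the variance is
  gamma(0) = sigma^2 * (1 + sum_i theta_i^2).
  sum_i theta_i^2 = (0.687)^2 = 0.471969.
  gamma(0) = 5 * (1 + 0.471969) = 5 * 1.471969 = 7.359845, which rounds to 7.3598.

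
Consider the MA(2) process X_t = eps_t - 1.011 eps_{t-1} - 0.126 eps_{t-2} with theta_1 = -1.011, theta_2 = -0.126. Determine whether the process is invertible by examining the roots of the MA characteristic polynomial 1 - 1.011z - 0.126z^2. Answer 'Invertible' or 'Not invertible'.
\text{Not invertible}

The MA(q) characteristic polynomial is P(z) = 1 - 1.011z - 0.126z^2.
Invertibility requires all roots to lie outside the unit circle, i.e. |z| > 1 for every root.
Set 1 + (-1.011) z + (-0.126) z^2 = 0, i.e. a z^2 + b z + c = 0 with a = -0.126, b = -1.011, c = 1.
Discriminant D = b^2 - 4ac = (-1.011)^2 - 4*(-0.126)*1 = 1.022121 - (-0.504) = 1.526121.
D >= 0, so the roots are real: z = (-b +/- sqrt(D)) / (2a) = (1.011 +/- 1.235363) / (-0.252).
  z_1 = (1.011 + 1.235363) / (-0.252) = -8.9141,   |z_1| = 8.9141.
  z_2 = (1.011 - 1.235363) / (-0.252) = 0.8903,   |z_2| = 0.8903.
Moduli of all roots: 8.9141, 0.8903.
All moduli strictly greater than 1? No.
Verdict: Not invertible.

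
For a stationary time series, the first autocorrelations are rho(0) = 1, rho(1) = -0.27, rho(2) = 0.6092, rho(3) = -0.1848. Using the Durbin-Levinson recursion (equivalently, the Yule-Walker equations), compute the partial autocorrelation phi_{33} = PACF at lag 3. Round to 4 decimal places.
\phi_{33} = 0.0660

The PACF at lag k is phi_{kk}, the last component of the solution
to the Yule-Walker system G_k phi = r_k where
  (G_k)_{ij} = rho(|i - j|), (r_k)_i = rho(i), i,j = 1..k.
Equivalently, Durbin-Levinson gives phi_{kk} iteratively:
  phi_{11} = rho(1)
  phi_{kk} = [rho(k) - sum_{j=1..k-1} phi_{k-1,j} rho(k-j)]
            / [1 - sum_{j=1..k-1} phi_{k-1,j} rho(j)],
  phi_{k,j} = phi_{k-1,j} - phi_{kk} phi_{k-1,k-j},  j = 1..k-1.
Step k = 1:
  phi_11 = rho(1) = -0.27.
Step k = 2:
  phi_22 = [rho(2) - phi_11 rho(1)] / [1 - phi_11 rho(1)] = [0.6092 - (-0.27)(-0.27)] / [1 - (-0.27)(-0.27)]
         = 0.5363 / 0.9271 = 0.57847.
  Update: phi_21 = phi_11 - phi_22 phi_11 = -0.27 - (0.57847)(-0.27) = -0.113813.
Step k = 3:
  phi_33 = [rho(3) - phi_21 rho(2) - phi_22 rho(1)] / [1 - phi_21 rho(1) - phi_22 rho(2)]
    numerator   = -0.1848 - (-0.113813)(0.6092) - (0.57847)(-0.27) = 0.04072189
    denominator = 1 - (-0.113813)(-0.27) - (0.57847)(0.6092) = 0.61686627
  phi_33 = 0.04072189 / 0.61686627 = 0.066.
Therefore phi_{33} = 0.0660.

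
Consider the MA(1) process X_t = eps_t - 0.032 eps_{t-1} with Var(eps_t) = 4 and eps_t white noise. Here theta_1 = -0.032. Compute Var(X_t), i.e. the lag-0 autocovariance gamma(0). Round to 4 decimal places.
\gamma(0) = 4.0041

For an MA(q) process X_t = eps_t + sum_i theta_i eps_{t-i} with
Var(eps_t) = sigma^2, the variance is
  gamma(0) = sigma^2 * (1 + sum_i theta_i^2).
  sum_i theta_i^2 = (-0.032)^2 = 0.001024.
  gamma(0) = 4 * (1 + 0.001024) = 4 * 1.001024 = 4.004096, which rounds to 4.0041.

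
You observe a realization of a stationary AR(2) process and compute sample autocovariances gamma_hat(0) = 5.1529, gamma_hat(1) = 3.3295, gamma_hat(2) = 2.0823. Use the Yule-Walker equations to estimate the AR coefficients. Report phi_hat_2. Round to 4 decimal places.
\hat\phi_{2} = -0.0230

The Yule-Walker equations for an AR(p) process read, in matrix form,
  Gamma_p phi = r_p,   with   (Gamma_p)_{ij} = gamma(|i - j|),
                       (r_p)_i = gamma(i),   i,j = 1..p.
Substitute the sample gammas (Toeplitz matrix and right-hand side of size 2):
  Gamma_p = [[5.1529, 3.3295], [3.3295, 5.1529]]
  r_p     = [3.3295, 2.0823]
Written out:
  5.1529 phi_1 + 3.3295 phi_2 = 3.3295
  3.3295 phi_1 + 5.1529 phi_2 = 2.0823
Solve by Cramer's rule:
  det = gamma(0)^2 - gamma(1)^2 = (5.1529)^2 - (3.3295)^2 = 26.55237841 - 11.08557025 = 15.46680816
  phi_hat_1 = [gamma(1) gamma(0) - gamma(1) gamma(2)] / det = [(3.3295)(5.1529) - (3.3295)(2.0823)] / 15.46680816 = 10.2235627 / 15.46680816 = 0.661
  phi_hat_2 = [gamma(0) gamma(2) - gamma(1)^2] / det = [(5.1529)(2.0823) - (3.3295)^2] / 15.46680816 = -0.35568658 / 15.46680816 = -0.023
So phi_hat = [0.6610, -0.0230].
Therefore phi_hat_2 = -0.0230.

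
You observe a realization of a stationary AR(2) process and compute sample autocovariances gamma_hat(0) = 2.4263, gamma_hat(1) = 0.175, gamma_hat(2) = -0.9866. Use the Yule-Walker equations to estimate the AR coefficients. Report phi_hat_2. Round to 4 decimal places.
\hat\phi_{2} = -0.4140

The Yule-Walker equations for an AR(p) process read, in matrix form,
  Gamma_p phi = r_p,   with   (Gamma_p)_{ij} = gamma(|i - j|),
                       (r_p)_i = gamma(i),   i,j = 1..p.
Substitute the sample gammas (Toeplitz matrix and right-hand side of size 2):
  Gamma_p = [[2.4263, 0.175], [0.175, 2.4263]]
  r_p     = [0.175, -0.9866]
Written out:
  2.4263 phi_1 + 0.175 phi_2 = 0.175
  0.175 phi_1 + 2.4263 phi_2 = -0.9866
Solve by Cramer's rule:
  det = gamma(0)^2 - gamma(1)^2 = (2.4263)^2 - (0.175)^2 = 5.88693169 - 0.030625 = 5.85630669
  phi_hat_1 = [gamma(1) gamma(0) - gamma(1) gamma(2)] / det = [(0.175)(2.4263) - (0.175)(-0.9866)] / 5.85630669 = 0.5972575 / 5.85630669 = 0.102
  phi_hat_2 = [gamma(0) gamma(2) - gamma(1)^2] / det = [(2.4263)(-0.9866) - (0.175)^2] / 5.85630669 = -2.42441258 / 5.85630669 = -0.414
So phi_hat = [0.1020, -0.4140].
Therefore phi_hat_2 = -0.4140.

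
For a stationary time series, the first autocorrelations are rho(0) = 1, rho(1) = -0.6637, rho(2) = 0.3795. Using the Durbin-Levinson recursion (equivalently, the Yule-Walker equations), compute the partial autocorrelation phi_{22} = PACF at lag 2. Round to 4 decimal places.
\phi_{22} = -0.1090

The PACF at lag k is phi_{kk}, the last component of the solution
to the Yule-Walker system G_k phi = r_k where
  (G_k)_{ij} = rho(|i - j|), (r_k)_i = rho(i), i,j = 1..k.
Equivalently, Durbin-Levinson gives phi_{kk} iteratively:
  phi_{11} = rho(1)
  phi_{kk} = [rho(k) - sum_{j=1..k-1} phi_{k-1,j} rho(k-j)]
            / [1 - sum_{j=1..k-1} phi_{k-1,j} rho(j)],
  phi_{k,j} = phi_{k-1,j} - phi_{kk} phi_{k-1,k-j},  j = 1..k-1.
Step k = 1:
  phi_11 = rho(1) = -0.6637.
Step k = 2:
  phi_22 = [rho(2) - phi_11 rho(1)] / [1 - phi_11 rho(1)] = [0.3795 - (-0.6637)(-0.6637)] / [1 - (-0.6637)(-0.6637)]
         = -0.06099769 / 0.55950231 = -0.109.
Therefore phi_{22} = -0.1090.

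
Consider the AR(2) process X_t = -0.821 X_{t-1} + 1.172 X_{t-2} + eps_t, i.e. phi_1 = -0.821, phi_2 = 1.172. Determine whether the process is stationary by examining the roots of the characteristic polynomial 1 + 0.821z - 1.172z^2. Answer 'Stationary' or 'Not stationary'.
\text{Not stationary}

The AR(p) characteristic polynomial is P(z) = 1 + 0.821z - 1.172z^2.
Stationarity requires all roots to lie outside the unit circle, i.e. |z| > 1 for every root.
Set 1 + (0.821) z + (-1.172) z^2 = 0, i.e. a z^2 + b z + c = 0 with a = -1.172, b = 0.821, c = 1.
Discriminant D = b^2 - 4ac = (0.821)^2 - 4*(-1.172)*1 = 0.674041 - (-4.688) = 5.362041.
D >= 0, so the roots are real: z = (-b +/- sqrt(D)) / (2a) = (-0.821 +/- 2.315608) / (-2.344).
  z_1 = (-0.821 + 2.315608) / (-2.344) = -0.6376,   |z_1| = 0.6376.
  z_2 = (-0.821 - 2.315608) / (-2.344) = 1.3381,   |z_2| = 1.3381.
Moduli of all roots: 0.6376, 1.3381.
All moduli strictly greater than 1? No.
Verdict: Not stationary.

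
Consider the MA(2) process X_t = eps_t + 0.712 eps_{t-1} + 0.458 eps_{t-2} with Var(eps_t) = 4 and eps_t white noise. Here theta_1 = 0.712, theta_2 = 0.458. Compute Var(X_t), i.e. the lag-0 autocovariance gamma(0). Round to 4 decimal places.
\gamma(0) = 6.8668

For an MA(q) process X_t = eps_t + sum_i theta_i eps_{t-i} with
Var(eps_t) = sigma^2, the variance is
  gamma(0) = sigma^2 * (1 + sum_i theta_i^2).
  sum_i theta_i^2 = (0.712)^2 + (0.458)^2 = 0.506944 + 0.209764 = 0.716708.
  gamma(0) = 4 * (1 + 0.716708) = 4 * 1.716708 = 6.866832, which rounds to 6.8668.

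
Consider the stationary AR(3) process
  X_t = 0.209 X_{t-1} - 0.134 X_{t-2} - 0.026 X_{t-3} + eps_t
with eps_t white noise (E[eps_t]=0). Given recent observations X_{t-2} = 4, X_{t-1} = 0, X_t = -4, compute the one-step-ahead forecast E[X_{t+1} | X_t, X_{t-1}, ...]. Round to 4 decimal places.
E[X_{t+1} \mid \mathcal F_t] = -0.9400

For an AR(p) model X_t = c + sum_i phi_i X_{t-i} + eps_t, the
one-step-ahead conditional mean is
  E[X_{t+1} | X_t, ...] = c + sum_i phi_i X_{t+1-i}.
Substitute known values:
  E[X_{t+1} | ...] = (0.209) * (-4) + (-0.134) * (0) + (-0.026) * (4)
                   = -0.9400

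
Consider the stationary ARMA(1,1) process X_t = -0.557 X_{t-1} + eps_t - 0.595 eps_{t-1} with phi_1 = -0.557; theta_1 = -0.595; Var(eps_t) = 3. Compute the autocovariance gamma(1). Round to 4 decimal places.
\gamma(1) = -6.6711

Multiply the model equation by X_{t-k} and take expectations. With theta_0 = psi_0 = 1 and psi_j the MA(infinity) weights, this gives
  gamma(k) - sum_i phi_i gamma(k-i) = c_k,
  c_k = sigma^2 * sum_{j=k..q} theta_j psi_{j-k}   (c_k = 0 for k > q),
using gamma(-m) = gamma(m).
psi-weights needed (psi_j = theta_j + sum_i phi_i psi_{j-i}):
  psi_1 = theta_1 + phi_1 = -0.595 + (-0.557) = -1.152
Right-hand sides:
  c_0 = sigma^2 (1 + theta_1 psi_1) = 3 * (1 + (-0.595)(-1.152)) = 3 * 1.68544 = 5.05632
  c_1 = sigma^2 theta_1 = 3 * (-0.595) = -1.785
  c_2 = 0
Equations for k = 0 and k = 1 (AR order 1):
  gamma(0) = phi_1 gamma(1) + c_0
  gamma(1) = phi_1 gamma(0) + c_1
Substituting the second into the first: gamma(0) (1 - phi_1^2) = c_0 + phi_1 c_1, so
  gamma(0) = (c_0 + phi_1 c_1) / (1 - phi_1^2) = (5.05632 + (-0.557)(-1.785)) / (1 - (-0.557)^2) = 6.050565 / 0.689751 = 8.7721.
  gamma(1) = phi_1 gamma(0) + c_1 = (-0.557)(8.7721) + (-1.785) = -6.67106.
Therefore gamma(1) = -6.6711 (to 4 decimal places).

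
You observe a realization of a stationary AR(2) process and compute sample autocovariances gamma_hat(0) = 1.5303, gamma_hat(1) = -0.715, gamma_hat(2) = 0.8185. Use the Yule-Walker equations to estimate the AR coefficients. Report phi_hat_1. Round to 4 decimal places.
\hat\phi_{1} = -0.2780

The Yule-Walker equations for an AR(p) process read, in matrix form,
  Gamma_p phi = r_p,   with   (Gamma_p)_{ij} = gamma(|i - j|),
                       (r_p)_i = gamma(i),   i,j = 1..p.
Substitute the sample gammas (Toeplitz matrix and right-hand side of size 2):
  Gamma_p = [[1.5303, -0.715], [-0.715, 1.5303]]
  r_p     = [-0.715, 0.8185]
Written out:
  1.5303 phi_1 - 0.715 phi_2 = -0.715
  -0.715 phi_1 + 1.5303 phi_2 = 0.8185
Solve by Cramer's rule:
  det = gamma(0)^2 - gamma(1)^2 = (1.5303)^2 - (-0.715)^2 = 2.34181809 - 0.511225 = 1.83059309
  phi_hat_1 = [gamma(1) gamma(0) - gamma(1) gamma(2)] / det = [(-0.715)(1.5303) - (-0.715)(0.8185)] / 1.83059309 = -0.508937 / 1.83059309 = -0.278
  phi_hat_2 = [gamma(0) gamma(2) - gamma(1)^2] / det = [(1.5303)(0.8185) - (-0.715)^2] / 1.83059309 = 0.74132555 / 1.83059309 = 0.405
So phi_hat = [-0.2780, 0.4050].
Therefore phi_hat_1 = -0.2780.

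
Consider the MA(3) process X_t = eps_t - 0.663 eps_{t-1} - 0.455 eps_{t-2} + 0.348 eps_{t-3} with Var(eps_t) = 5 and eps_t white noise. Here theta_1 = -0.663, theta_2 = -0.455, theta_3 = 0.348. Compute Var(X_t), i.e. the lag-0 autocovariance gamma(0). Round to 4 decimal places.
\gamma(0) = 8.8385

For an MA(q) process X_t = eps_t + sum_i theta_i eps_{t-i} with
Var(eps_t) = sigma^2, the variance is
  gamma(0) = sigma^2 * (1 + sum_i theta_i^2).
  sum_i theta_i^2 = (-0.663)^2 + (-0.455)^2 + (0.348)^2 = 0.439569 + 0.207025 + 0.121104 = 0.767698.
  gamma(0) = 5 * (1 + 0.767698) = 5 * 1.767698 = 8.83849, which rounds to 8.8385.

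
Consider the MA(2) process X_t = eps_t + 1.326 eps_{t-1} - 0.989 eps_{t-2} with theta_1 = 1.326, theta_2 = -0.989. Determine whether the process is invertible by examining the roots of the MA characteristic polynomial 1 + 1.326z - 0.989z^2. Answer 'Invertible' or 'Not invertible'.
\text{Not invertible}

The MA(q) characteristic polynomial is P(z) = 1 + 1.326z - 0.989z^2.
Invertibility requires all roots to lie outside the unit circle, i.e. |z| > 1 for every root.
Set 1 + (1.326) z + (-0.989) z^2 = 0, i.e. a z^2 + b z + c = 0 with a = -0.989, b = 1.326, c = 1.
Discriminant D = b^2 - 4ac = (1.326)^2 - 4*(-0.989)*1 = 1.758276 - (-3.956) = 5.714276.
D >= 0, so the roots are real: z = (-b +/- sqrt(D)) / (2a) = (-1.326 +/- 2.390455) / (-1.978).
  z_1 = (-1.326 + 2.390455) / (-1.978) = -0.5381,   |z_1| = 0.5381.
  z_2 = (-1.326 - 2.390455) / (-1.978) = 1.8789,   |z_2| = 1.8789.
Moduli of all roots: 0.5381, 1.8789.
All moduli strictly greater than 1? No.
Verdict: Not invertible.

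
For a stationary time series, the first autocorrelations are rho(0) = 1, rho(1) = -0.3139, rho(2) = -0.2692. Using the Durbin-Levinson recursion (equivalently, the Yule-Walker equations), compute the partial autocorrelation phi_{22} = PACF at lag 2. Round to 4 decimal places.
\phi_{22} = -0.4079

The PACF at lag k is phi_{kk}, the last component of the solution
to the Yule-Walker system G_k phi = r_k where
  (G_k)_{ij} = rho(|i - j|), (r_k)_i = rho(i), i,j = 1..k.
Equivalently, Durbin-Levinson gives phi_{kk} iteratively:
  phi_{11} = rho(1)
  phi_{kk} = [rho(k) - sum_{j=1..k-1} phi_{k-1,j} rho(k-j)]
            / [1 - sum_{j=1..k-1} phi_{k-1,j} rho(j)],
  phi_{k,j} = phi_{k-1,j} - phi_{kk} phi_{k-1,k-j},  j = 1..k-1.
Step k = 1:
  phi_11 = rho(1) = -0.3139.
Step k = 2:
  phi_22 = [rho(2) - phi_11 rho(1)] / [1 - phi_11 rho(1)] = [-0.2692 - (-0.3139)(-0.3139)] / [1 - (-0.3139)(-0.3139)]
         = -0.36773321 / 0.90146679 = -0.4079.
Therefore phi_{22} = -0.4079.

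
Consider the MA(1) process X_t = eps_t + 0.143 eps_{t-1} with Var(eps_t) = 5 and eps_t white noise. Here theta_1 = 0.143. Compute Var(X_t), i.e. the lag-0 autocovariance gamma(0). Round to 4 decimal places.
\gamma(0) = 5.1022

For an MA(q) process X_t = eps_t + sum_i theta_i eps_{t-i} with
Var(eps_t) = sigma^2, the variance is
  gamma(0) = sigma^2 * (1 + sum_i theta_i^2).
  sum_i theta_i^2 = (0.143)^2 = 0.020449.
  gamma(0) = 5 * (1 + 0.020449) = 5 * 1.020449 = 5.102245, which rounds to 5.1022.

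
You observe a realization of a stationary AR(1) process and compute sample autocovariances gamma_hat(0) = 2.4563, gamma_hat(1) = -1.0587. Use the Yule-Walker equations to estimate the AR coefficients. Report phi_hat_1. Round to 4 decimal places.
\hat\phi_{1} = -0.4310

The Yule-Walker equations for an AR(p) process read, in matrix form,
  Gamma_p phi = r_p,   with   (Gamma_p)_{ij} = gamma(|i - j|),
                       (r_p)_i = gamma(i),   i,j = 1..p.
Substitute the sample gammas (Toeplitz matrix and right-hand side of size 1):
  Gamma_p = [[2.4563]]
  r_p     = [-1.0587]
With p = 1 this is the single equation gamma(0) phi_1 = gamma(1):
  phi_hat_1 = gamma(1) / gamma(0) = -1.0587 / 2.4563 = -0.4310.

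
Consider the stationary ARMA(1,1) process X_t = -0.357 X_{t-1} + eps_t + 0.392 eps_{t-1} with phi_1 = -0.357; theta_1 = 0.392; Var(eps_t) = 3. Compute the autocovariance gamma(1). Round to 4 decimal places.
\gamma(1) = 0.1035

Multiply the model equation by X_{t-k} and take expectations. With theta_0 = psi_0 = 1 and psi_j the MA(infinity) weights, this gives
  gamma(k) - sum_i phi_i gamma(k-i) = c_k,
  c_k = sigma^2 * sum_{j=k..q} theta_j psi_{j-k}   (c_k = 0 for k > q),
using gamma(-m) = gamma(m).
psi-weights needed (psi_j = theta_j + sum_i phi_i psi_{j-i}):
  psi_1 = theta_1 + phi_1 = 0.392 + (-0.357) = 0.035
Right-hand sides:
  c_0 = sigma^2 (1 + theta_1 psi_1) = 3 * (1 + (0.392)(0.035)) = 3 * 1.01372 = 3.04116
  c_1 = sigma^2 theta_1 = 3 * (0.392) = 1.176
  c_2 = 0
Equations for k = 0 and k = 1 (AR order 1):
  gamma(0) = phi_1 gamma(1) + c_0
  gamma(1) = phi_1 gamma(0) + c_1
Substituting the second into the first: gamma(0) (1 - phi_1^2) = c_0 + phi_1 c_1, so
  gamma(0) = (c_0 + phi_1 c_1) / (1 - phi_1^2) = (3.04116 + (-0.357)(1.176)) / (1 - (-0.357)^2) = 2.621328 / 0.872551 = 3.004212.
  gamma(1) = phi_1 gamma(0) + c_1 = (-0.357)(3.004212) + (1.176) = 0.103496.
Therefore gamma(1) = 0.1035 (to 4 decimal places).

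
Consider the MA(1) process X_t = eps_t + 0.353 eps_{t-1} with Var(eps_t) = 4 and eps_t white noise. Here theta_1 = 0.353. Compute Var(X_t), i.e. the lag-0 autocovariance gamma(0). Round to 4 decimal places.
\gamma(0) = 4.4984

For an MA(q) process X_t = eps_t + sum_i theta_i eps_{t-i} with
Var(eps_t) = sigma^2, the variance is
  gamma(0) = sigma^2 * (1 + sum_i theta_i^2).
  sum_i theta_i^2 = (0.353)^2 = 0.124609.
  gamma(0) = 4 * (1 + 0.124609) = 4 * 1.124609 = 4.498436, which rounds to 4.4984.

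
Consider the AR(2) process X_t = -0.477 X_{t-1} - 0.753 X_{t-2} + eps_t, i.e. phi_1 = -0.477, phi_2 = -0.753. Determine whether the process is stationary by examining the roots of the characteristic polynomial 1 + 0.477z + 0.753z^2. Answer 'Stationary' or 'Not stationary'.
\text{Stationary}

The AR(p) characteristic polynomial is P(z) = 1 + 0.477z + 0.753z^2.
Stationarity requires all roots to lie outside the unit circle, i.e. |z| > 1 for every root.
Set 1 + (0.477) z + (0.753) z^2 = 0, i.e. a z^2 + b z + c = 0 with a = 0.753, b = 0.477, c = 1.
Discriminant D = b^2 - 4ac = (0.477)^2 - 4*(0.753)*1 = 0.227529 - (3.012) = -2.784471.
D < 0, so the roots are the complex-conjugate pair z = (-b +/- i sqrt(-D)) / (2a) = -0.3167 +/- 1.108i.
For a conjugate pair |z|^2 = z * conj(z) = (product of roots) = c/a = 1/(0.753) = 1.328021, so |z| = sqrt(1.328021) = 1.1524 for both roots.
Moduli of all roots: 1.1524, 1.1524.
All moduli strictly greater than 1? Yes.
Verdict: Stationary.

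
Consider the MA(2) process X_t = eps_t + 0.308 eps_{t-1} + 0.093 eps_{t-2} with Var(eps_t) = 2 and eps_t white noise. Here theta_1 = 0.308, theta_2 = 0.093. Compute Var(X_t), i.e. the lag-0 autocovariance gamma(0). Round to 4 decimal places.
\gamma(0) = 2.2070

For an MA(q) process X_t = eps_t + sum_i theta_i eps_{t-i} with
Var(eps_t) = sigma^2, the variance is
  gamma(0) = sigma^2 * (1 + sum_i theta_i^2).
  sum_i theta_i^2 = (0.308)^2 + (0.093)^2 = 0.094864 + 0.008649 = 0.103513.
  gamma(0) = 2 * (1 + 0.103513) = 2 * 1.103513 = 2.207026, which rounds to 2.2070.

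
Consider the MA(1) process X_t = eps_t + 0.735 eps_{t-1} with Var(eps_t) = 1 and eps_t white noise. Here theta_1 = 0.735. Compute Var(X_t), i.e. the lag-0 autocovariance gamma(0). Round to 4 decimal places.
\gamma(0) = 1.5402

For an MA(q) process X_t = eps_t + sum_i theta_i eps_{t-i} with
Var(eps_t) = sigma^2, the variance is
  gamma(0) = sigma^2 * (1 + sum_i theta_i^2).
  sum_i theta_i^2 = (0.735)^2 = 0.540225.
  gamma(0) = 1 * (1 + 0.540225) = 1 * 1.540225 = 1.540225, which rounds to 1.5402.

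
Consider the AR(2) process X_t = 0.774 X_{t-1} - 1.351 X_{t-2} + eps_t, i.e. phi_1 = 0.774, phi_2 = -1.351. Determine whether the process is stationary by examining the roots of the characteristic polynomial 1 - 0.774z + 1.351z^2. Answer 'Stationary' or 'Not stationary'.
\text{Not stationary}

The AR(p) characteristic polynomial is P(z) = 1 - 0.774z + 1.351z^2.
Stationarity requires all roots to lie outside the unit circle, i.e. |z| > 1 for every root.
Set 1 + (-0.774) z + (1.351) z^2 = 0, i.e. a z^2 + b z + c = 0 with a = 1.351, b = -0.774, c = 1.
Discriminant D = b^2 - 4ac = (-0.774)^2 - 4*(1.351)*1 = 0.599076 - (5.404) = -4.804924.
D < 0, so the roots are the complex-conjugate pair z = (-b +/- i sqrt(-D)) / (2a) = 0.2865 +/- 0.8113i.
For a conjugate pair |z|^2 = z * conj(z) = (product of roots) = c/a = 1/(1.351) = 0.740192, so |z| = sqrt(0.740192) = 0.8603 for both roots.
Moduli of all roots: 0.8603, 0.8603.
All moduli strictly greater than 1? No.
Verdict: Not stationary.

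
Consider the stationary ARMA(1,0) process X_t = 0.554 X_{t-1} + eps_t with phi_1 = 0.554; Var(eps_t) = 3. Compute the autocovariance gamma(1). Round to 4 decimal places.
\gamma(1) = 2.3980

Multiply the model equation by X_{t-k} and take expectations. With theta_0 = psi_0 = 1 and psi_j the MA(infinity) weights, this gives
  gamma(k) - sum_i phi_i gamma(k-i) = c_k,
  c_k = sigma^2 * sum_{j=k..q} theta_j psi_{j-k}   (c_k = 0 for k > q),
using gamma(-m) = gamma(m).
Pure AR (q = 0): c_0 = sigma^2 = 3, c_k = 0 for k >= 1.
Equations for k = 0 and k = 1 (AR order 1):
  gamma(0) = phi_1 gamma(1) + c_0
  gamma(1) = phi_1 gamma(0) + c_1
Substituting the second into the first: gamma(0) (1 - phi_1^2) = c_0 + phi_1 c_1, so
  gamma(0) = c_0 / (1 - phi_1^2) = 3 / (1 - (0.554)^2) = 3 / 0.693084 = 4.32848.
  gamma(1) = phi_1 gamma(0) = (0.554)(4.32848) = 2.397978.
Therefore gamma(1) = 2.3980 (to 4 decimal places).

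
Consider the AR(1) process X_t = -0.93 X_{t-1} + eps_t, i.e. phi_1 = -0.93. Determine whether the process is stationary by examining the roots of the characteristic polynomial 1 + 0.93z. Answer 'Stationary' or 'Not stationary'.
\text{Stationary}

The AR(p) characteristic polynomial is P(z) = 1 + 0.93z.
Stationarity requires all roots to lie outside the unit circle, i.e. |z| > 1 for every root.
This is linear in z: 1 + (0.93) z = 0  =>  z = -1/(0.93) = -1.075269,  |z| = 1.075269.
Moduli of all roots: 1.0753.
All moduli strictly greater than 1? Yes.
Verdict: Stationary.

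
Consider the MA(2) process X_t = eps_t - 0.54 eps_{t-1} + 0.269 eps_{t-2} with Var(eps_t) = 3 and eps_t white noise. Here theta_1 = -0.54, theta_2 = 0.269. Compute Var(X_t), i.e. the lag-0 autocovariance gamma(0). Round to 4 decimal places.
\gamma(0) = 4.0919

For an MA(q) process X_t = eps_t + sum_i theta_i eps_{t-i} with
Var(eps_t) = sigma^2, the variance is
  gamma(0) = sigma^2 * (1 + sum_i theta_i^2).
  sum_i theta_i^2 = (-0.54)^2 + (0.269)^2 = 0.2916 + 0.072361 = 0.363961.
  gamma(0) = 3 * (1 + 0.363961) = 3 * 1.363961 = 4.091883, which rounds to 4.0919.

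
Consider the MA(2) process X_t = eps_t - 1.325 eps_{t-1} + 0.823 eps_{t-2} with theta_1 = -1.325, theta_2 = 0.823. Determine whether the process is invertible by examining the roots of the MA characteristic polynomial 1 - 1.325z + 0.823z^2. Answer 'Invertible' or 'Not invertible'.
\text{Invertible}

The MA(q) characteristic polynomial is P(z) = 1 - 1.325z + 0.823z^2.
Invertibility requires all roots to lie outside the unit circle, i.e. |z| > 1 for every root.
Set 1 + (-1.325) z + (0.823) z^2 = 0, i.e. a z^2 + b z + c = 0 with a = 0.823, b = -1.325, c = 1.
Discriminant D = b^2 - 4ac = (-1.325)^2 - 4*(0.823)*1 = 1.755625 - (3.292) = -1.536375.
D < 0, so the roots are the complex-conjugate pair z = (-b +/- i sqrt(-D)) / (2a) = 0.805 +/- 0.753i.
For a conjugate pair |z|^2 = z * conj(z) = (product of roots) = c/a = 1/(0.823) = 1.215067, so |z| = sqrt(1.215067) = 1.1023 for both roots.
Moduli of all roots: 1.1023, 1.1023.
All moduli strictly greater than 1? Yes.
Verdict: Invertible.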